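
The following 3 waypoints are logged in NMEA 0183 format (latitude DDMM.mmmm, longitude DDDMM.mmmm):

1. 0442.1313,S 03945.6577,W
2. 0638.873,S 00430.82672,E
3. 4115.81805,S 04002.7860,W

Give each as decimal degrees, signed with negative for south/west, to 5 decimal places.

Point 1:
  φ: degrees = first 2 digits = 4, minutes = 42.1313; 4 + 42.1313/60 = 4.702188
  hemisphere S, so the sign is −
  λ: split at 3 digits → 039° and 45.6577′; 39 + 45.6577/60 = 39.760962
  hemisphere W, so the sign is −
Point 2:
  φ: degrees = first 2 digits = 6, minutes = 38.873; 6 + 38.873/60 = 6.647883
  S → negative
  Lon: split at 3 digits → 004° and 30.82672′; 4 + 30.82672/60 = 4.513779
  E ⇒ keep positive
Point 3:
  Latitude: degrees = first 2 digits = 41, minutes = 15.81805; 41 + 15.81805/60 = 41.263634
  hemisphere S, so the sign is −
  λ: split at 3 digits → 040° and 2.786′; 40 + 2.786/60 = 40.046433
  W ⇒ negate

1. -4.70219, -39.76096
2. -6.64788, 4.51378
3. -41.26363, -40.04643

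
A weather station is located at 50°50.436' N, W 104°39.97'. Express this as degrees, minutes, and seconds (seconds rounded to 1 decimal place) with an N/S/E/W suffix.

φ: fractional minutes 0.43600 × 60 = 26.160″
Longitude: 39.97000′ → 39′ and 0.97000 × 60 = 58.200″

50°50′26.2″ N, 104°39′58.2″ W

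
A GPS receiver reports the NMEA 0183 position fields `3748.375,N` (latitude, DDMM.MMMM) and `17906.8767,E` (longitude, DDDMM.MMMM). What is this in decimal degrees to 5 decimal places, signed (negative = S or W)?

37.80625, 179.11461

Lat: degrees = first 2 digits = 37, minutes = 48.375; 37 + 48.375/60 = 37.806250
N ⇒ keep positive
Longitude: split at 3 digits → 179° and 6.8767′; 179 + 6.8767/60 = 179.114612
E → positive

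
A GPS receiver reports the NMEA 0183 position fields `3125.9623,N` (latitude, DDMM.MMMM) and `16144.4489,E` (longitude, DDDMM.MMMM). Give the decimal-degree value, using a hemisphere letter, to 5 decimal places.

31.43271° N, 161.74082° E

Latitude: split at 2 digits → 31° and 25.9623′; 31 + 25.9623/60 = 31.432705
Longitude: split at 3 digits → 161° and 44.4489′; 161 + 44.4489/60 = 161.740815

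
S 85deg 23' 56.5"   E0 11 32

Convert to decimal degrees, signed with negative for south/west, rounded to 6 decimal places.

-85.399028, 0.192222

φ: 85° + 23/60 + 56.5/3600 = 85 + 0.383333 + 0.015694 = 85.3990278
S → negative
Lon: 11′ + 32″ = 11.53333′; 0 + 11.53333/60 = 0.1922222
E → positive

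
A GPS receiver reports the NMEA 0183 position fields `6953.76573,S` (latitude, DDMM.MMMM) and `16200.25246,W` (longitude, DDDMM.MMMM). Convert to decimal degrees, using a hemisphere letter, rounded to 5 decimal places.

Latitude: degrees = first 2 digits = 69, minutes = 53.76573; 69 + 53.76573/60 = 69.896096
Longitude: split at 3 digits → 162° and 0.25246′; 162 + 0.25246/60 = 162.004208

69.89610° S, 162.00421° W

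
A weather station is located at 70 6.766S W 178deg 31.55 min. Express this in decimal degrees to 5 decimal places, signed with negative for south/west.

Latitude: 6.766′ = 0.112767°; total 70.112767
hemisphere S, so the sign is −
λ: 31.55′ = 0.525833°; total 178.525833
W → negative

-70.11277, -178.52583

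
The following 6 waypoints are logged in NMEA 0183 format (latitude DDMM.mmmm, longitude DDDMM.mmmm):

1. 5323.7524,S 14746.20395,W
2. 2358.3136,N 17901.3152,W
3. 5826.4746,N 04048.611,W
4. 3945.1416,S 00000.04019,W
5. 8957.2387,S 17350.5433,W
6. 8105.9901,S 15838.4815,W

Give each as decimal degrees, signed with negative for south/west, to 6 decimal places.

1. -53.395873, -147.770066
2. 23.971893, -179.021920
3. 58.441243, -40.810183
4. -39.752360, -0.000670
5. -89.953978, -173.842388
6. -81.099835, -158.641358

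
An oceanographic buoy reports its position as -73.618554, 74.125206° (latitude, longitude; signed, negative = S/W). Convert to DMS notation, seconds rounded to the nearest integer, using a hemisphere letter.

73°37′7″ S, 74°07′31″ E

Latitude is negative → S; |value| = 73.618554
Lat: 0.618554° → 37.11324′; 0.11324 × 60 = 6.79″
Longitude: 0.125206 × 60 = 7.51236′ → 7′, remainder × 60 = 30.74″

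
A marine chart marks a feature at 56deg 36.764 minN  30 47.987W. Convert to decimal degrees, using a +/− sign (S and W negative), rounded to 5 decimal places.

φ: 36.764′ = 0.612733°; total 56.612733
N ⇒ keep positive
Lon: 30 + 47.987/60 = 30.799783
W ⇒ negate

56.61273, -30.79978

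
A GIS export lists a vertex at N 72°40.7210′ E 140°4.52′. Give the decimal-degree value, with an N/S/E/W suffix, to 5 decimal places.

72.67868° N, 140.07533° E

Lat: 40.721′ = 0.678683°; total 72.678683
Lon: 140 + 4.52/60 = 140.075333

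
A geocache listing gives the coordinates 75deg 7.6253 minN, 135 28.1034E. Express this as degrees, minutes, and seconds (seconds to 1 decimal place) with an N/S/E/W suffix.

75°07′37.5″ N, 135°28′6.2″ E

φ: 7.62530′ → 7′ and 0.62530 × 60 = 37.518″
Lon: 28.10340′ → 28′ and 0.10340 × 60 = 6.204″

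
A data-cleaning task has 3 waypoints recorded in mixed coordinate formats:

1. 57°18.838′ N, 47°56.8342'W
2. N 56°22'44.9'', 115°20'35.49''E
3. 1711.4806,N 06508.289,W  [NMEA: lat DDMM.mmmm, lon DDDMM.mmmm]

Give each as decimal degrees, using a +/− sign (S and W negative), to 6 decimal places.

1. 57.313967, -47.947237
2. 56.379139, 115.343192
3. 17.191343, -65.138150

Point 1:
  Latitude: 57 + 18.838/60 = 57.3139667
  N ⇒ keep positive
  Lon: 47 + 56.8342/60 = 47.9472367
  W ⇒ negate
Point 2:
  φ: 22′ + 44.9″ = 22.74833′; 56 + 22.74833/60 = 56.3791389
  N ⇒ keep positive
  Longitude: 115° + 20/60 + 35.49/3600 = 115 + 0.333333 + 0.009858 = 115.3431917
  E ⇒ keep positive
Point 3:
  Lat: split at 2 digits → 17° and 11.4806′; 17 + 11.4806/60 = 17.1913433
  N ⇒ keep positive
  Longitude: degrees = first 3 digits = 65, minutes = 8.289; 65 + 8.289/60 = 65.1381500
  W → negative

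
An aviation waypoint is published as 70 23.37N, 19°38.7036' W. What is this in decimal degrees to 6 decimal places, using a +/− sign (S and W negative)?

φ: 70 + 23.37/60 = 70.3895000
N → positive
Longitude: 38.7036′ = 0.645060°; total 19.6450600
W → negative

70.389500, -19.645060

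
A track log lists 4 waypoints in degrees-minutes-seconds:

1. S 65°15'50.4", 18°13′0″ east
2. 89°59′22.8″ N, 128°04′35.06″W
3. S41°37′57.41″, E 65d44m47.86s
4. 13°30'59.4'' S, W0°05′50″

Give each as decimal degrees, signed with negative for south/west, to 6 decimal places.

1. -65.264000, 18.216667
2. 89.989667, -128.076406
3. -41.632614, 65.746628
4. -13.516500, -0.097222

Point 1:
  Lat: 65 + 15/60 + 50.4/3600 = 65.2640000
  S → negative
  Lon: 18° + 13/60 + 0/3600 = 18 + 0.216667 + 0.000000 = 18.2166667
  E ⇒ keep positive
Point 2:
  Latitude: 89° + 59/60 + 22.8/3600 = 89 + 0.983333 + 0.006333 = 89.9896667
  N → positive
  Lon: 128 + 4/60 + 35.06/3600 = 128.0764056
  W → negative
Point 3:
  φ: 37′ + 57.41″ = 37.95683′; 41 + 37.95683/60 = 41.6326139
  S → negative
  Lon: 65° + 44/60 + 47.86/3600 = 65 + 0.733333 + 0.013294 = 65.7466278
  E ⇒ keep positive
Point 4:
  φ: 13 + 30/60 + 59.4/3600 = 13.5165000
  S → negative
  Longitude: 0° + 5/60 + 50/3600 = 0 + 0.083333 + 0.013889 = 0.0972222
  hemisphere W, so the sign is −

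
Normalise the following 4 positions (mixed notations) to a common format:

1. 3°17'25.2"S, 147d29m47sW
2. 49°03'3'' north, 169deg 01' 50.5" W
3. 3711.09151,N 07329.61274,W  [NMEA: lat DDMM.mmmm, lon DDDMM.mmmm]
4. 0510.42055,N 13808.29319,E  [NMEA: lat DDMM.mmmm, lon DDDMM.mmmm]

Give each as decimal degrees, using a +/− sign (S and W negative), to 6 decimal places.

1. -3.290333, -147.496389
2. 49.050833, -169.030694
3. 37.184859, -73.493546
4. 5.173676, 138.138220

Point 1:
  φ: 17′ + 25.2″ = 17.42000′; 3 + 17.42000/60 = 3.2903333
  hemisphere S, so the sign is −
  Longitude: 147° + 29/60 + 47/3600 = 147 + 0.483333 + 0.013056 = 147.4963889
  W → negative
Point 2:
  φ: 49 + 3/60 + 3/3600 = 49.0508333
  N ⇒ keep positive
  Longitude: 169° + 1/60 + 50.5/3600 = 169 + 0.016667 + 0.014028 = 169.0306944
  hemisphere W, so the sign is −
Point 3:
  Lat: degrees = first 2 digits = 37, minutes = 11.09151; 37 + 11.09151/60 = 37.1848585
  N → positive
  λ: split at 3 digits → 073° and 29.61274′; 73 + 29.61274/60 = 73.4935457
  W → negative
Point 4:
  φ: split at 2 digits → 05° and 10.42055′; 5 + 10.42055/60 = 5.1736758
  N → positive
  Lon: degrees = first 3 digits = 138, minutes = 8.29319; 138 + 8.29319/60 = 138.1382198
  E ⇒ keep positive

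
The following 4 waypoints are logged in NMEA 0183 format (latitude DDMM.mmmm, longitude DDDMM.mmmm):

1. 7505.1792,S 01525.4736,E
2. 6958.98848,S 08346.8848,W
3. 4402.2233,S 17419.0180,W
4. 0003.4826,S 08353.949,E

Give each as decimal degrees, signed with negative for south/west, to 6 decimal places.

1. -75.086320, 15.424560
2. -69.983141, -83.781413
3. -44.037055, -174.316967
4. -0.058043, 83.899150

Point 1:
  Latitude: split at 2 digits → 75° and 5.1792′; 75 + 5.1792/60 = 75.0863200
  hemisphere S, so the sign is −
  Lon: degrees = first 3 digits = 15, minutes = 25.4736; 15 + 25.4736/60 = 15.4245600
  E → positive
Point 2:
  Lat: degrees = first 2 digits = 69, minutes = 58.98848; 69 + 58.98848/60 = 69.9831413
  S ⇒ negate
  Lon: degrees = first 3 digits = 83, minutes = 46.8848; 83 + 46.8848/60 = 83.7814133
  W → negative
Point 3:
  Latitude: split at 2 digits → 44° and 2.2233′; 44 + 2.2233/60 = 44.0370550
  S ⇒ negate
  λ: split at 3 digits → 174° and 19.018′; 174 + 19.018/60 = 174.3169667
  W → negative
Point 4:
  Latitude: degrees = first 2 digits = 0, minutes = 3.4826; 0 + 3.4826/60 = 0.0580433
  S ⇒ negate
  Lon: degrees = first 3 digits = 83, minutes = 53.949; 83 + 53.949/60 = 83.8991500
  E → positive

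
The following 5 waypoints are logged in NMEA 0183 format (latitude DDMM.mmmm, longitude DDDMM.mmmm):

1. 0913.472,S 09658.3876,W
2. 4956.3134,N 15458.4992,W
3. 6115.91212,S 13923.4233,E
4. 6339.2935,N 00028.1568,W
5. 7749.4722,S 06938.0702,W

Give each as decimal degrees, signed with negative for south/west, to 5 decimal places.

1. -9.22453, -96.97313
2. 49.93856, -154.97499
3. -61.26520, 139.39039
4. 63.65489, -0.46928
5. -77.82454, -69.63450

Point 1:
  Latitude: split at 2 digits → 09° and 13.472′; 9 + 13.472/60 = 9.224533
  S → negative
  Longitude: split at 3 digits → 096° and 58.3876′; 96 + 58.3876/60 = 96.973127
  W → negative
Point 2:
  Latitude: split at 2 digits → 49° and 56.3134′; 49 + 56.3134/60 = 49.938557
  N ⇒ keep positive
  Longitude: degrees = first 3 digits = 154, minutes = 58.4992; 154 + 58.4992/60 = 154.974987
  W → negative
Point 3:
  Lat: split at 2 digits → 61° and 15.91212′; 61 + 15.91212/60 = 61.265202
  hemisphere S, so the sign is −
  Longitude: split at 3 digits → 139° and 23.4233′; 139 + 23.4233/60 = 139.390388
  E → positive
Point 4:
  Lat: split at 2 digits → 63° and 39.2935′; 63 + 39.2935/60 = 63.654892
  N → positive
  Longitude: split at 3 digits → 000° and 28.1568′; 0 + 28.1568/60 = 0.469280
  hemisphere W, so the sign is −
Point 5:
  Latitude: degrees = first 2 digits = 77, minutes = 49.4722; 77 + 49.4722/60 = 77.824537
  S ⇒ negate
  Longitude: split at 3 digits → 069° and 38.0702′; 69 + 38.0702/60 = 69.634503
  hemisphere W, so the sign is −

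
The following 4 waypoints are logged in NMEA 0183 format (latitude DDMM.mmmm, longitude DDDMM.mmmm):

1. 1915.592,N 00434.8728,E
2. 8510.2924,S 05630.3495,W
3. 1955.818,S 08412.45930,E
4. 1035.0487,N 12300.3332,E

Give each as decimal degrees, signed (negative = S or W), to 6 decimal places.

Point 1:
  Latitude: split at 2 digits → 19° and 15.592′; 19 + 15.592/60 = 19.2598667
  N ⇒ keep positive
  λ: split at 3 digits → 004° and 34.8728′; 4 + 34.8728/60 = 4.5812133
  E → positive
Point 2:
  Latitude: split at 2 digits → 85° and 10.2924′; 85 + 10.2924/60 = 85.1715400
  S → negative
  λ: degrees = first 3 digits = 56, minutes = 30.3495; 56 + 30.3495/60 = 56.5058250
  hemisphere W, so the sign is −
Point 3:
  Lat: split at 2 digits → 19° and 55.818′; 19 + 55.818/60 = 19.9303000
  hemisphere S, so the sign is −
  Lon: split at 3 digits → 084° and 12.4593′; 84 + 12.4593/60 = 84.2076550
  E ⇒ keep positive
Point 4:
  φ: degrees = first 2 digits = 10, minutes = 35.0487; 10 + 35.0487/60 = 10.5841450
  N → positive
  λ: split at 3 digits → 123° and 0.3332′; 123 + 0.3332/60 = 123.0055533
  E → positive

1. 19.259867, 4.581213
2. -85.171540, -56.505825
3. -19.930300, 84.207655
4. 10.584145, 123.005553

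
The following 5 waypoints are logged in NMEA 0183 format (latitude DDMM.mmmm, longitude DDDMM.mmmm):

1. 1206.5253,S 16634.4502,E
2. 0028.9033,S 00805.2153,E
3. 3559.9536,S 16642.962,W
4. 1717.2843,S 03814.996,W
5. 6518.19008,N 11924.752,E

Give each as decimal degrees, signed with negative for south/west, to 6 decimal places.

Point 1:
  φ: split at 2 digits → 12° and 6.5253′; 12 + 6.5253/60 = 12.1087550
  S → negative
  λ: split at 3 digits → 166° and 34.4502′; 166 + 34.4502/60 = 166.5741700
  E ⇒ keep positive
Point 2:
  Lat: split at 2 digits → 00° and 28.9033′; 0 + 28.9033/60 = 0.4817217
  S ⇒ negate
  Lon: degrees = first 3 digits = 8, minutes = 5.2153; 8 + 5.2153/60 = 8.0869217
  E → positive
Point 3:
  Latitude: degrees = first 2 digits = 35, minutes = 59.9536; 35 + 59.9536/60 = 35.9992267
  hemisphere S, so the sign is −
  λ: degrees = first 3 digits = 166, minutes = 42.962; 166 + 42.962/60 = 166.7160333
  W → negative
Point 4:
  φ: degrees = first 2 digits = 17, minutes = 17.2843; 17 + 17.2843/60 = 17.2880717
  S → negative
  Lon: degrees = first 3 digits = 38, minutes = 14.996; 38 + 14.996/60 = 38.2499333
  W → negative
Point 5:
  φ: split at 2 digits → 65° and 18.19008′; 65 + 18.19008/60 = 65.3031680
  N ⇒ keep positive
  Lon: degrees = first 3 digits = 119, minutes = 24.752; 119 + 24.752/60 = 119.4125333
  E → positive

1. -12.108755, 166.574170
2. -0.481722, 8.086922
3. -35.999227, -166.716033
4. -17.288072, -38.249933
5. 65.303168, 119.412533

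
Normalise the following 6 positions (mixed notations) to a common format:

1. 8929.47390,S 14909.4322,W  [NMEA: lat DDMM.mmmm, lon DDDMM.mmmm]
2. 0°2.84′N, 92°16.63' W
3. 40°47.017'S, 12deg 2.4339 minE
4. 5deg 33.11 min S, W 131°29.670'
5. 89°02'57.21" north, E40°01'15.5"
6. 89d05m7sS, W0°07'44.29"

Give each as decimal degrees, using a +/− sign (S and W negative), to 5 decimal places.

1. -89.49123, -149.15720
2. 0.04733, -92.27717
3. -40.78362, 12.04057
4. -5.55183, -131.49450
5. 89.04923, 40.02097
6. -89.08528, -0.12897

Point 1:
  φ: split at 2 digits → 89° and 29.4739′; 89 + 29.4739/60 = 89.491232
  S ⇒ negate
  Longitude: degrees = first 3 digits = 149, minutes = 9.4322; 149 + 9.4322/60 = 149.157203
  W ⇒ negate
Point 2:
  φ: 2.84′ = 0.047333°; total 0.047333
  N ⇒ keep positive
  λ: 16.63′ = 0.277167°; total 92.277167
  hemisphere W, so the sign is −
Point 3:
  Lat: 47.017′ = 0.783617°; total 40.783617
  S → negative
  Longitude: 12 + 2.4339/60 = 12.040565
  E → positive
Point 4:
  Latitude: 33.11′ = 0.551833°; total 5.551833
  hemisphere S, so the sign is −
  Longitude: 131 + 29.67/60 = 131.494500
  W → negative
Point 5:
  Lat: 89 + 2/60 + 57.21/3600 = 89.049225
  N ⇒ keep positive
  Lon: 40 + 1/60 + 15.5/3600 = 40.020972
  E → positive
Point 6:
  Latitude: 5′ + 7″ = 5.11667′; 89 + 5.11667/60 = 89.085278
  S → negative
  λ: 0° + 7/60 + 44.29/3600 = 0 + 0.116667 + 0.012303 = 0.128969
  hemisphere W, so the sign is −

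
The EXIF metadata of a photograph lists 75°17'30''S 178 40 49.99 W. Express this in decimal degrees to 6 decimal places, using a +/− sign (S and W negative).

φ: 75 + 17/60 + 30/3600 = 75.2916667
hemisphere S, so the sign is −
Longitude: 178° + 40/60 + 49.99/3600 = 178 + 0.666667 + 0.013886 = 178.6805528
W ⇒ negate

-75.291667, -178.680553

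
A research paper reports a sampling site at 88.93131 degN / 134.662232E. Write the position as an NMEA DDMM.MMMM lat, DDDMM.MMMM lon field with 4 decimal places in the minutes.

φ: minutes = (88.931310 − 88) × 60 = 55.878600
Longitude: minutes = (134.662232 − 134) × 60 = 39.733920

8855.8786,N / 13439.7339,E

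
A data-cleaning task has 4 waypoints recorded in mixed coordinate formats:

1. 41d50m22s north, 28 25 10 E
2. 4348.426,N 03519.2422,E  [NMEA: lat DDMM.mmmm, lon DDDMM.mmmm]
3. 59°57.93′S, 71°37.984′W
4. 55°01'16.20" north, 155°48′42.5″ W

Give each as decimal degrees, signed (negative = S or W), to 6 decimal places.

1. 41.839444, 28.419444
2. 43.807100, 35.320703
3. -59.965500, -71.633067
4. 55.021167, -155.811806

Point 1:
  Latitude: 50′ + 22″ = 50.36667′; 41 + 50.36667/60 = 41.8394444
  N → positive
  λ: 28 + 25/60 + 10/3600 = 28.4194444
  E → positive
Point 2:
  Lat: split at 2 digits → 43° and 48.426′; 43 + 48.426/60 = 43.8071000
  N ⇒ keep positive
  λ: degrees = first 3 digits = 35, minutes = 19.2422; 35 + 19.2422/60 = 35.3207033
  E ⇒ keep positive
Point 3:
  φ: 59 + 57.93/60 = 59.9655000
  S ⇒ negate
  Longitude: 37.984′ = 0.633067°; total 71.6330667
  hemisphere W, so the sign is −
Point 4:
  Lat: 55° + 1/60 + 16.2/3600 = 55 + 0.016667 + 0.004500 = 55.0211667
  N ⇒ keep positive
  Lon: 155° + 48/60 + 42.5/3600 = 155 + 0.800000 + 0.011806 = 155.8118056
  W ⇒ negate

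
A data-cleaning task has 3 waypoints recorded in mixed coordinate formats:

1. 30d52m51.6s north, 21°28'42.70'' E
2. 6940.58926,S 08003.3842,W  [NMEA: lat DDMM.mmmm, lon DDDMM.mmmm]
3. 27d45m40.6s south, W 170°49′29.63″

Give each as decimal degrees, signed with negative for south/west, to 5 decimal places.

Point 1:
  φ: 52′ + 51.6″ = 52.86000′; 30 + 52.86000/60 = 30.881000
  N → positive
  λ: 21 + 28/60 + 42.7/3600 = 21.478528
  E → positive
Point 2:
  Latitude: split at 2 digits → 69° and 40.58926′; 69 + 40.58926/60 = 69.676488
  S → negative
  Longitude: degrees = first 3 digits = 80, minutes = 3.3842; 80 + 3.3842/60 = 80.056403
  W → negative
Point 3:
  φ: 27 + 45/60 + 40.6/3600 = 27.761278
  hemisphere S, so the sign is −
  Longitude: 170° + 49/60 + 29.63/3600 = 170 + 0.816667 + 0.008231 = 170.824897
  W ⇒ negate

1. 30.88100, 21.47853
2. -69.67649, -80.05640
3. -27.76128, -170.82490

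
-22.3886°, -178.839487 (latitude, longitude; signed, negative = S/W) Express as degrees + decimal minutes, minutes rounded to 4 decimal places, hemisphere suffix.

Latitude is negative → S; |value| = 22.388600
Latitude: minutes = (22.388600 − 22) × 60 = 23.316000
Longitude is negative → W; |value| = 178.839487
Longitude: 178° + 0.839487 × 60 = 178° 50.369220′

22° 23.3160′ S, 178° 50.3692′ W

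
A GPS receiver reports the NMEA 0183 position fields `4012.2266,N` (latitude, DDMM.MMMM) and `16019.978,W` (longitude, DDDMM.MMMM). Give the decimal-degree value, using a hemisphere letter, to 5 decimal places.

40.20378° N, 160.33297° W

φ: split at 2 digits → 40° and 12.2266′; 40 + 12.2266/60 = 40.203777
Lon: split at 3 digits → 160° and 19.978′; 160 + 19.978/60 = 160.332967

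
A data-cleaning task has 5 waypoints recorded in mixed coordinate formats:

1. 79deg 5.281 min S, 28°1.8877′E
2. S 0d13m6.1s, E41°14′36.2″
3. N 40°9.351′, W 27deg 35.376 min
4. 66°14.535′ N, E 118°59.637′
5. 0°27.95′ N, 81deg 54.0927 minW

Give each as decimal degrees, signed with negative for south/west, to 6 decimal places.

1. -79.088017, 28.031462
2. -0.218361, 41.243389
3. 40.155850, -27.589600
4. 66.242250, 118.993950
5. 0.465833, -81.901545

Point 1:
  Latitude: 79 + 5.281/60 = 79.0880167
  S ⇒ negate
  Longitude: 1.8877′ = 0.031462°; total 28.0314617
  E ⇒ keep positive
Point 2:
  φ: 0° + 13/60 + 6.1/3600 = 0 + 0.216667 + 0.001694 = 0.2183611
  hemisphere S, so the sign is −
  λ: 14′ + 36.2″ = 14.60333′; 41 + 14.60333/60 = 41.2433889
  E → positive
Point 3:
  Lat: 9.351′ = 0.155850°; total 40.1558500
  N ⇒ keep positive
  λ: 35.376′ = 0.589600°; total 27.5896000
  hemisphere W, so the sign is −
Point 4:
  φ: 14.535′ = 0.242250°; total 66.2422500
  N → positive
  λ: 118 + 59.637/60 = 118.9939500
  E ⇒ keep positive
Point 5:
  φ: 0 + 27.95/60 = 0.4658333
  N → positive
  Lon: 54.0927′ = 0.901545°; total 81.9015450
  W → negative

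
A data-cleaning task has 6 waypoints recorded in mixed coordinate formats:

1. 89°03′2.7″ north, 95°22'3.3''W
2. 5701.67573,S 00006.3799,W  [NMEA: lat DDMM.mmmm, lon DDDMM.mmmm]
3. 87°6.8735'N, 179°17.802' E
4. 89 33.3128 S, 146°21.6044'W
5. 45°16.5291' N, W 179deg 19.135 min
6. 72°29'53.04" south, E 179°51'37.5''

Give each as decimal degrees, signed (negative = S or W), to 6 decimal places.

Point 1:
  Latitude: 89° + 3/60 + 2.7/3600 = 89 + 0.050000 + 0.000750 = 89.0507500
  N ⇒ keep positive
  Lon: 95° + 22/60 + 3.3/3600 = 95 + 0.366667 + 0.000917 = 95.3675833
  hemisphere W, so the sign is −
Point 2:
  Lat: split at 2 digits → 57° and 1.67573′; 57 + 1.67573/60 = 57.0279288
  hemisphere S, so the sign is −
  λ: degrees = first 3 digits = 0, minutes = 6.3799; 0 + 6.3799/60 = 0.1063317
  hemisphere W, so the sign is −
Point 3:
  Latitude: 87 + 6.8735/60 = 87.1145583
  N ⇒ keep positive
  Lon: 17.802′ = 0.296700°; total 179.2967000
  E ⇒ keep positive
Point 4:
  φ: 33.3128′ = 0.555213°; total 89.5552133
  hemisphere S, so the sign is −
  Lon: 146 + 21.6044/60 = 146.3600733
  W ⇒ negate
Point 5:
  Latitude: 16.5291′ = 0.275485°; total 45.2754850
  N ⇒ keep positive
  Longitude: 19.135′ = 0.318917°; total 179.3189167
  W → negative
Point 6:
  Latitude: 29′ + 53.04″ = 29.88400′; 72 + 29.88400/60 = 72.4980667
  hemisphere S, so the sign is −
  Lon: 179 + 51/60 + 37.5/3600 = 179.8604167
  E → positive

1. 89.050750, -95.367583
2. -57.027929, -0.106332
3. 87.114558, 179.296700
4. -89.555213, -146.360073
5. 45.275485, -179.318917
6. -72.498067, 179.860417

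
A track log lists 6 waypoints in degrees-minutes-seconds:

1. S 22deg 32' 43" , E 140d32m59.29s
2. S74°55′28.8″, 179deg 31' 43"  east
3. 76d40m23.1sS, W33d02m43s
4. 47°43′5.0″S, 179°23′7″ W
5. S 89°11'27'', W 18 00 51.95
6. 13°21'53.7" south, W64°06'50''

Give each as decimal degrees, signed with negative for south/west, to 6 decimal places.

1. -22.545278, 140.549803
2. -74.924667, 179.528611
3. -76.673083, -33.045278
4. -47.718056, -179.385278
5. -89.190833, -18.014431
6. -13.364917, -64.113889

Point 1:
  Lat: 32′ + 43″ = 32.71667′; 22 + 32.71667/60 = 22.5452778
  S ⇒ negate
  Longitude: 140 + 32/60 + 59.29/3600 = 140.5498028
  E ⇒ keep positive
Point 2:
  Lat: 74 + 55/60 + 28.8/3600 = 74.9246667
  hemisphere S, so the sign is −
  λ: 179° + 31/60 + 43/3600 = 179 + 0.516667 + 0.011944 = 179.5286111
  E → positive
Point 3:
  Latitude: 76 + 40/60 + 23.1/3600 = 76.6730833
  S ⇒ negate
  λ: 33° + 2/60 + 43/3600 = 33 + 0.033333 + 0.011944 = 33.0452778
  W → negative
Point 4:
  Lat: 47 + 43/60 + 5/3600 = 47.7180556
  S ⇒ negate
  Lon: 23′ + 7″ = 23.11667′; 179 + 23.11667/60 = 179.3852778
  W ⇒ negate
Point 5:
  φ: 11′ + 27″ = 11.45000′; 89 + 11.45000/60 = 89.1908333
  hemisphere S, so the sign is −
  Lon: 18° + 0/60 + 51.95/3600 = 18 + 0.000000 + 0.014431 = 18.0144306
  hemisphere W, so the sign is −
Point 6:
  Latitude: 21′ + 53.7″ = 21.89500′; 13 + 21.89500/60 = 13.3649167
  hemisphere S, so the sign is −
  Lon: 6′ + 50″ = 6.83333′; 64 + 6.83333/60 = 64.1138889
  W ⇒ negate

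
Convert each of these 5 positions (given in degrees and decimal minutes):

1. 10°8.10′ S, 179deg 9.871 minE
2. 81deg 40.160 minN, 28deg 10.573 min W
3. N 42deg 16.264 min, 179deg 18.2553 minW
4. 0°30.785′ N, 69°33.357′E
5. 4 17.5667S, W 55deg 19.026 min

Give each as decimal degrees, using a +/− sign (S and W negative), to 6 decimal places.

1. -10.135000, 179.164517
2. 81.669333, -28.176217
3. 42.271067, -179.304255
4. 0.513083, 69.555950
5. -4.292778, -55.317100

Point 1:
  φ: 10 + 8.1/60 = 10.1350000
  S → negative
  Lon: 179 + 9.871/60 = 179.1645167
  E → positive
Point 2:
  Latitude: 40.16′ = 0.669333°; total 81.6693333
  N ⇒ keep positive
  Lon: 10.573′ = 0.176217°; total 28.1762167
  hemisphere W, so the sign is −
Point 3:
  Lat: 16.264′ = 0.271067°; total 42.2710667
  N ⇒ keep positive
  Longitude: 179 + 18.2553/60 = 179.3042550
  W ⇒ negate
Point 4:
  Latitude: 30.785′ = 0.513083°; total 0.5130833
  N → positive
  Longitude: 33.357′ = 0.555950°; total 69.5559500
  E → positive
Point 5:
  φ: 17.5667′ = 0.292778°; total 4.2927783
  hemisphere S, so the sign is −
  Lon: 19.026′ = 0.317100°; total 55.3171000
  hemisphere W, so the sign is −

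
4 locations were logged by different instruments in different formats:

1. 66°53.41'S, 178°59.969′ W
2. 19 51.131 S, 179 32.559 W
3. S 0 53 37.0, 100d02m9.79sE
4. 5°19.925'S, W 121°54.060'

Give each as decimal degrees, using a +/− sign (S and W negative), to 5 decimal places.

Point 1:
  Lat: 66 + 53.41/60 = 66.890167
  hemisphere S, so the sign is −
  λ: 178 + 59.969/60 = 178.999483
  W → negative
Point 2:
  φ: 19 + 51.131/60 = 19.852183
  hemisphere S, so the sign is −
  Lon: 179 + 32.559/60 = 179.542650
  hemisphere W, so the sign is −
Point 3:
  Lat: 0 + 53/60 + 37/3600 = 0.893611
  S → negative
  λ: 2′ + 9.79″ = 2.16317′; 100 + 2.16317/60 = 100.036053
  E ⇒ keep positive
Point 4:
  Latitude: 5 + 19.925/60 = 5.332083
  S → negative
  Longitude: 54.06′ = 0.901000°; total 121.901000
  W ⇒ negate

1. -66.89017, -178.99948
2. -19.85218, -179.54265
3. -0.89361, 100.03605
4. -5.33208, -121.90100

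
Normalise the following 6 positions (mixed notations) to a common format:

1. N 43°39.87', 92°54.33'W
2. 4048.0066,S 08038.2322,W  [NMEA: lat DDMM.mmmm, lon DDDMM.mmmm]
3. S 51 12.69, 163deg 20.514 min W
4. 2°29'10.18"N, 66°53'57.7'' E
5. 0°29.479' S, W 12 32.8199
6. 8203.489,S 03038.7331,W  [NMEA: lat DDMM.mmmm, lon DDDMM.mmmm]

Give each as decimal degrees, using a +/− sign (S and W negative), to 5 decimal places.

Point 1:
  Latitude: 43 + 39.87/60 = 43.664500
  N → positive
  Lon: 92 + 54.33/60 = 92.905500
  W → negative
Point 2:
  Lat: degrees = first 2 digits = 40, minutes = 48.0066; 40 + 48.0066/60 = 40.800110
  hemisphere S, so the sign is −
  Lon: split at 3 digits → 080° and 38.2322′; 80 + 38.2322/60 = 80.637203
  W ⇒ negate
Point 3:
  Lat: 12.69′ = 0.211500°; total 51.211500
  S → negative
  Longitude: 163 + 20.514/60 = 163.341900
  hemisphere W, so the sign is −
Point 4:
  Latitude: 29′ + 10.18″ = 29.16967′; 2 + 29.16967/60 = 2.486161
  N ⇒ keep positive
  λ: 66° + 53/60 + 57.7/3600 = 66 + 0.883333 + 0.016028 = 66.899361
  E ⇒ keep positive
Point 5:
  φ: 29.479′ = 0.491317°; total 0.491317
  hemisphere S, so the sign is −
  Longitude: 32.8199′ = 0.546998°; total 12.546998
  W ⇒ negate
Point 6:
  Latitude: degrees = first 2 digits = 82, minutes = 3.489; 82 + 3.489/60 = 82.058150
  S ⇒ negate
  Lon: split at 3 digits → 030° and 38.7331′; 30 + 38.7331/60 = 30.645552
  W → negative

1. 43.66450, -92.90550
2. -40.80011, -80.63720
3. -51.21150, -163.34190
4. 2.48616, 66.89936
5. -0.49132, -12.54700
6. -82.05815, -30.64555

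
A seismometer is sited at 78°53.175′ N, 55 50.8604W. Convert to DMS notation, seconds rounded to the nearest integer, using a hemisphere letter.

78°53′11″ N, 55°50′52″ W

Latitude: 53.17500′ → 53′ and 0.17500 × 60 = 10.50″
Lon: fractional minutes 0.86040 × 60 = 51.62″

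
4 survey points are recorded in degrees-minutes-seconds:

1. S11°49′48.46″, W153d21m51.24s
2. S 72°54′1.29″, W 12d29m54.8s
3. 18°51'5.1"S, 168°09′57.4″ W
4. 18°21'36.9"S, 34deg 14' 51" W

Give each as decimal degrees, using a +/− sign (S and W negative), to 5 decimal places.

1. -11.83013, -153.36423
2. -72.90036, -12.49856
3. -18.85142, -168.16594
4. -18.36025, -34.24750

Point 1:
  φ: 11° + 49/60 + 48.46/3600 = 11 + 0.816667 + 0.013461 = 11.830128
  S → negative
  λ: 153° + 21/60 + 51.24/3600 = 153 + 0.350000 + 0.014233 = 153.364233
  hemisphere W, so the sign is −
Point 2:
  Latitude: 72 + 54/60 + 1.29/3600 = 72.900358
  hemisphere S, so the sign is −
  Lon: 12° + 29/60 + 54.8/3600 = 12 + 0.483333 + 0.015222 = 12.498556
  W → negative
Point 3:
  Latitude: 18° + 51/60 + 5.1/3600 = 18 + 0.850000 + 0.001417 = 18.851417
  S ⇒ negate
  Lon: 168 + 9/60 + 57.4/3600 = 168.165944
  W → negative
Point 4:
  Lat: 18 + 21/60 + 36.9/3600 = 18.360250
  S → negative
  Lon: 14′ + 51″ = 14.85000′; 34 + 14.85000/60 = 34.247500
  W → negative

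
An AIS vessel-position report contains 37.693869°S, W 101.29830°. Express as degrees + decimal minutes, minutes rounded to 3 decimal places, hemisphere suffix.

37° 41.632′ S, 101° 17.898′ W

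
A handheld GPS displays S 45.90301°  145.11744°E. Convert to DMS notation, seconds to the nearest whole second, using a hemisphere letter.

45°54′11″ S, 145°07′3″ E

Lat: 0.903010 × 60 = 54.18060′ → 54′, remainder × 60 = 10.84″
Longitude: whole degrees 145; 7.04640′ → 7′ and 2.78″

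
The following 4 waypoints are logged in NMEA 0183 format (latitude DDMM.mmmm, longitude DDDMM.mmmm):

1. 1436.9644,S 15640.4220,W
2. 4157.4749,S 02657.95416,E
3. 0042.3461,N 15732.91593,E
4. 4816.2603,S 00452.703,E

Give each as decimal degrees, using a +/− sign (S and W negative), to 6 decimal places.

1. -14.616073, -156.673700
2. -41.957915, 26.965903
3. 0.705768, 157.548599
4. -48.271005, 4.878383

Point 1:
  Lat: degrees = first 2 digits = 14, minutes = 36.9644; 14 + 36.9644/60 = 14.6160733
  hemisphere S, so the sign is −
  λ: degrees = first 3 digits = 156, minutes = 40.422; 156 + 40.422/60 = 156.6737000
  hemisphere W, so the sign is −
Point 2:
  Latitude: split at 2 digits → 41° and 57.4749′; 41 + 57.4749/60 = 41.9579150
  S → negative
  Lon: split at 3 digits → 026° and 57.95416′; 26 + 57.95416/60 = 26.9659027
  E ⇒ keep positive
Point 3:
  φ: split at 2 digits → 00° and 42.3461′; 0 + 42.3461/60 = 0.7057683
  N ⇒ keep positive
  Longitude: split at 3 digits → 157° and 32.91593′; 157 + 32.91593/60 = 157.5485988
  E ⇒ keep positive
Point 4:
  Lat: split at 2 digits → 48° and 16.2603′; 48 + 16.2603/60 = 48.2710050
  S → negative
  Longitude: split at 3 digits → 004° and 52.703′; 4 + 52.703/60 = 4.8783833
  E ⇒ keep positive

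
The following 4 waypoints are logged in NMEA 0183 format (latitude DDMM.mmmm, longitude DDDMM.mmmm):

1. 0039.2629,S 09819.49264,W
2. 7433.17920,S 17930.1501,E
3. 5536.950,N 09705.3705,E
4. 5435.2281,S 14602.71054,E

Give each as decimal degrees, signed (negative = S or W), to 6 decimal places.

1. -0.654382, -98.324877
2. -74.552987, 179.502502
3. 55.615833, 97.089508
4. -54.587135, 146.045176

Point 1:
  Lat: degrees = first 2 digits = 0, minutes = 39.2629; 0 + 39.2629/60 = 0.6543817
  hemisphere S, so the sign is −
  Lon: degrees = first 3 digits = 98, minutes = 19.49264; 98 + 19.49264/60 = 98.3248773
  W → negative
Point 2:
  φ: degrees = first 2 digits = 74, minutes = 33.1792; 74 + 33.1792/60 = 74.5529867
  S → negative
  Lon: split at 3 digits → 179° and 30.1501′; 179 + 30.1501/60 = 179.5025017
  E ⇒ keep positive
Point 3:
  Latitude: degrees = first 2 digits = 55, minutes = 36.95; 55 + 36.95/60 = 55.6158333
  N ⇒ keep positive
  Longitude: split at 3 digits → 097° and 5.3705′; 97 + 5.3705/60 = 97.0895083
  E → positive
Point 4:
  Lat: split at 2 digits → 54° and 35.2281′; 54 + 35.2281/60 = 54.5871350
  S → negative
  Longitude: degrees = first 3 digits = 146, minutes = 2.71054; 146 + 2.71054/60 = 146.0451757
  E ⇒ keep positive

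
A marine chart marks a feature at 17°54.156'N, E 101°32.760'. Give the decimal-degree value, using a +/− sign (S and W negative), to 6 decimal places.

17.902600, 101.546000

Lat: 17 + 54.156/60 = 17.9026000
N ⇒ keep positive
Lon: 101 + 32.76/60 = 101.5460000
E ⇒ keep positive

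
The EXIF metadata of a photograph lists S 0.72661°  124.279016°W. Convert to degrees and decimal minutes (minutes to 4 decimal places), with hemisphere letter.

Lat: 0° + 0.726610 × 60 = 0° 43.596600′
λ: fractional part 0.279016 → 16.740960 minutes

0° 43.5966′ S, 124° 16.7410′ W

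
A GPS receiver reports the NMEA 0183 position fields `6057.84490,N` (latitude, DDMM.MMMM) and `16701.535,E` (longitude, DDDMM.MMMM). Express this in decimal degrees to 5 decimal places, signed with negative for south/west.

φ: degrees = first 2 digits = 60, minutes = 57.8449; 60 + 57.8449/60 = 60.964082
N → positive
λ: degrees = first 3 digits = 167, minutes = 1.535; 167 + 1.535/60 = 167.025583
E ⇒ keep positive

60.96408, 167.02558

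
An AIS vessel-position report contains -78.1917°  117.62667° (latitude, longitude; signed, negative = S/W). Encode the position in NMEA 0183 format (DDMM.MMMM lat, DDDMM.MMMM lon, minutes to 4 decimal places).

Latitude is negative → S; |value| = 78.191700
Latitude: fractional part 0.191700 → 11.502000 minutes
Longitude: 117° + 0.626670 × 60 = 117° 37.600200′

7811.5020,S / 11737.6002,E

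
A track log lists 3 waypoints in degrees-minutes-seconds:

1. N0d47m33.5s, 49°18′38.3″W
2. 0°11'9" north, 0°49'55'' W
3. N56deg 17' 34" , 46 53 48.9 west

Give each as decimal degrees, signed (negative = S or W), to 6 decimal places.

1. 0.792639, -49.310639
2. 0.185833, -0.831944
3. 56.292778, -46.896917

Point 1:
  φ: 0° + 47/60 + 33.5/3600 = 0 + 0.783333 + 0.009306 = 0.7926389
  N → positive
  Longitude: 18′ + 38.3″ = 18.63833′; 49 + 18.63833/60 = 49.3106389
  hemisphere W, so the sign is −
Point 2:
  Latitude: 0 + 11/60 + 9/3600 = 0.1858333
  N ⇒ keep positive
  λ: 0° + 49/60 + 55/3600 = 0 + 0.816667 + 0.015278 = 0.8319444
  hemisphere W, so the sign is −
Point 3:
  φ: 56 + 17/60 + 34/3600 = 56.2927778
  N ⇒ keep positive
  Lon: 53′ + 48.9″ = 53.81500′; 46 + 53.81500/60 = 46.8969167
  hemisphere W, so the sign is −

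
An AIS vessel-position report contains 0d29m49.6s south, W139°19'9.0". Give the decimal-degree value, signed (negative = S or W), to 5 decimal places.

-0.49711, -139.31917

Lat: 0 + 29/60 + 49.6/3600 = 0.497111
S ⇒ negate
Lon: 139 + 19/60 + 9/3600 = 139.319167
W → negative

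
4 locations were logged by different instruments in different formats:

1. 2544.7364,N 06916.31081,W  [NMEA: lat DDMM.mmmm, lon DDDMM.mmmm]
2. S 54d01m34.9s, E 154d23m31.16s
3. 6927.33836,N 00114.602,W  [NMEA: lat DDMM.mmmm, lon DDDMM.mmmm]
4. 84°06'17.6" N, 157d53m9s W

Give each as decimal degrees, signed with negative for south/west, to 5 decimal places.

1. 25.74561, -69.27185
2. -54.02636, 154.39199
3. 69.45564, -1.24337
4. 84.10489, -157.88583

Point 1:
  Latitude: degrees = first 2 digits = 25, minutes = 44.7364; 25 + 44.7364/60 = 25.745607
  N → positive
  Longitude: degrees = first 3 digits = 69, minutes = 16.31081; 69 + 16.31081/60 = 69.271847
  hemisphere W, so the sign is −
Point 2:
  φ: 54 + 1/60 + 34.9/3600 = 54.026361
  hemisphere S, so the sign is −
  Lon: 154 + 23/60 + 31.16/3600 = 154.391989
  E ⇒ keep positive
Point 3:
  φ: split at 2 digits → 69° and 27.33836′; 69 + 27.33836/60 = 69.455639
  N → positive
  Lon: degrees = first 3 digits = 1, minutes = 14.602; 1 + 14.602/60 = 1.243367
  hemisphere W, so the sign is −
Point 4:
  Latitude: 84° + 6/60 + 17.6/3600 = 84 + 0.100000 + 0.004889 = 84.104889
  N ⇒ keep positive
  λ: 53′ + 9″ = 53.15000′; 157 + 53.15000/60 = 157.885833
  hemisphere W, so the sign is −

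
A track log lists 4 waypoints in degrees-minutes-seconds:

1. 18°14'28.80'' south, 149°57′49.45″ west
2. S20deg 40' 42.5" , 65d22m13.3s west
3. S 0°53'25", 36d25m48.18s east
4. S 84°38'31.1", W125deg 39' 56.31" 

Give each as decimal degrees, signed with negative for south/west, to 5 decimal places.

1. -18.24133, -149.96374
2. -20.67847, -65.37036
3. -0.89028, 36.43005
4. -84.64197, -125.66564

Point 1:
  φ: 18 + 14/60 + 28.8/3600 = 18.241333
  S → negative
  Longitude: 149° + 57/60 + 49.45/3600 = 149 + 0.950000 + 0.013736 = 149.963736
  hemisphere W, so the sign is −
Point 2:
  Lat: 20 + 40/60 + 42.5/3600 = 20.678472
  S ⇒ negate
  Lon: 65° + 22/60 + 13.3/3600 = 65 + 0.366667 + 0.003694 = 65.370361
  W → negative
Point 3:
  Lat: 53′ + 25″ = 53.41667′; 0 + 53.41667/60 = 0.890278
  S → negative
  Lon: 36° + 25/60 + 48.18/3600 = 36 + 0.416667 + 0.013383 = 36.430050
  E ⇒ keep positive
Point 4:
  φ: 84 + 38/60 + 31.1/3600 = 84.641972
  hemisphere S, so the sign is −
  Lon: 39′ + 56.31″ = 39.93850′; 125 + 39.93850/60 = 125.665642
  W ⇒ negate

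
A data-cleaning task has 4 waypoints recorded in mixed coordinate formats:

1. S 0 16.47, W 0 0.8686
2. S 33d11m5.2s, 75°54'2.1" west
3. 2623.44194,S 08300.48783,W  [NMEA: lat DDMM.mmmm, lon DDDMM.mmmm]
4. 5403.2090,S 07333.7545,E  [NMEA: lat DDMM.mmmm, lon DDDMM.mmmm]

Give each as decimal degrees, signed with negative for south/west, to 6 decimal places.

Point 1:
  Latitude: 16.47′ = 0.274500°; total 0.2745000
  S → negative
  λ: 0 + 0.8686/60 = 0.0144767
  hemisphere W, so the sign is −
Point 2:
  Latitude: 11′ + 5.2″ = 11.08667′; 33 + 11.08667/60 = 33.1847778
  hemisphere S, so the sign is −
  Longitude: 75 + 54/60 + 2.1/3600 = 75.9005833
  W → negative
Point 3:
  Lat: split at 2 digits → 26° and 23.44194′; 26 + 23.44194/60 = 26.3906990
  hemisphere S, so the sign is −
  Longitude: split at 3 digits → 083° and 0.48783′; 83 + 0.48783/60 = 83.0081305
  W ⇒ negate
Point 4:
  Latitude: degrees = first 2 digits = 54, minutes = 3.209; 54 + 3.209/60 = 54.0534833
  S → negative
  Lon: degrees = first 3 digits = 73, minutes = 33.7545; 73 + 33.7545/60 = 73.5625750
  E ⇒ keep positive

1. -0.274500, -0.014477
2. -33.184778, -75.900583
3. -26.390699, -83.008131
4. -54.053483, 73.562575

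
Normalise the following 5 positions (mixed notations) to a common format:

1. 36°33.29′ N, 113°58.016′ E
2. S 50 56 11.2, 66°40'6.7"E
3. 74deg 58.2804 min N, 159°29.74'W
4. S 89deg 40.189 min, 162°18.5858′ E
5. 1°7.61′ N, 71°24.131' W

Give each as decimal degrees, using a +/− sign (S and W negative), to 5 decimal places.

Point 1:
  Lat: 36 + 33.29/60 = 36.554833
  N → positive
  Lon: 113 + 58.016/60 = 113.966933
  E → positive
Point 2:
  Lat: 56′ + 11.2″ = 56.18667′; 50 + 56.18667/60 = 50.936444
  S ⇒ negate
  Longitude: 66 + 40/60 + 6.7/3600 = 66.668528
  E ⇒ keep positive
Point 3:
  φ: 74 + 58.2804/60 = 74.971340
  N → positive
  Lon: 29.74′ = 0.495667°; total 159.495667
  hemisphere W, so the sign is −
Point 4:
  Lat: 40.189′ = 0.669817°; total 89.669817
  S → negative
  λ: 162 + 18.5858/60 = 162.309763
  E ⇒ keep positive
Point 5:
  φ: 1 + 7.61/60 = 1.126833
  N → positive
  λ: 24.131′ = 0.402183°; total 71.402183
  W → negative

1. 36.55483, 113.96693
2. -50.93644, 66.66853
3. 74.97134, -159.49567
4. -89.66982, 162.30976
5. 1.12683, -71.40218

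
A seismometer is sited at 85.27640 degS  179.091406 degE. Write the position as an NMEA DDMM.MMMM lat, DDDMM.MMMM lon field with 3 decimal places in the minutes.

φ: minutes = (85.276400 − 85) × 60 = 16.58400
Lon: fractional part 0.091406 → 5.48436 minutes

8516.584,S / 17905.484,E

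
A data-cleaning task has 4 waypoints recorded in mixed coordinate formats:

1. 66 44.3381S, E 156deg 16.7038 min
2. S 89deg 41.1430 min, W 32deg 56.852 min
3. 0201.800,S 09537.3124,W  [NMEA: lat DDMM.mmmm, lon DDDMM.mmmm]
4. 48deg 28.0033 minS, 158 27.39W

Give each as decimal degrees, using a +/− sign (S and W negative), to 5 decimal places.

1. -66.73897, 156.27840
2. -89.68572, -32.94753
3. -2.03000, -95.62187
4. -48.46672, -158.45650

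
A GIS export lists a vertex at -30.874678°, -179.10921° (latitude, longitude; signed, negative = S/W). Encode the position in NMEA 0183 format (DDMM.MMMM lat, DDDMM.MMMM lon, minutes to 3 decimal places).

Latitude is negative → S; |value| = 30.874678
Latitude: fractional part 0.874678 → 52.48068 minutes
Longitude is negative → W; |value| = 179.109210
λ: minutes = (179.109210 − 179) × 60 = 6.55260

3052.481,S / 17906.553,W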